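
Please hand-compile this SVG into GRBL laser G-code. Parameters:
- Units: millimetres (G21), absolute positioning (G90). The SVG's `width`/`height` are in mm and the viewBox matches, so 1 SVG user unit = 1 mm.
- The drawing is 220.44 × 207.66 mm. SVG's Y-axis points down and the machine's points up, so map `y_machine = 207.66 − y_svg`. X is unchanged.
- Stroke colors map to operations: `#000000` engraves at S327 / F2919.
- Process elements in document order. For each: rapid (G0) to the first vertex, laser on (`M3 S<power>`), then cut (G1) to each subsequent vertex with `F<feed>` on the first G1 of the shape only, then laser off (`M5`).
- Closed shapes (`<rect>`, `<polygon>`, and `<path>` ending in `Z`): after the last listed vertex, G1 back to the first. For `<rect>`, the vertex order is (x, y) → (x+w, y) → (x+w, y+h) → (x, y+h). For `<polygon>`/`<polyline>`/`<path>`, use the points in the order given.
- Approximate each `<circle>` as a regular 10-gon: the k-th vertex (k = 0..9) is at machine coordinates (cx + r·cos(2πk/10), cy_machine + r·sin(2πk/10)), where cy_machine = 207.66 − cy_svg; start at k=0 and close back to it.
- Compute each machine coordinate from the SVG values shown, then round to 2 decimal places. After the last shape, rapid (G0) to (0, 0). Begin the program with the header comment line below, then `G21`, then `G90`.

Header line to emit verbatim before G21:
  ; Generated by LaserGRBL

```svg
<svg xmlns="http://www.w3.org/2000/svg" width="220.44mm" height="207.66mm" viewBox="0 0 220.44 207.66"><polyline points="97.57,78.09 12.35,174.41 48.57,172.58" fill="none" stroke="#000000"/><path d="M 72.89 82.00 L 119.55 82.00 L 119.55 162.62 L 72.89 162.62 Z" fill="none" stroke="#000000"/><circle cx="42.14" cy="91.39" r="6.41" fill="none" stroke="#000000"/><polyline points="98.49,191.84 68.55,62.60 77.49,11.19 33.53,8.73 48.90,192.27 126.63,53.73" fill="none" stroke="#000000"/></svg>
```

; Generated by LaserGRBL
G21
G90
G0 X97.57 Y129.57
M3 S327
G1 X12.35 Y33.25 F2919
G1 X48.57 Y35.08
M5
G0 X72.89 Y125.66
M3 S327
G1 X119.55 Y125.66 F2919
G1 X119.55 Y45.04
G1 X72.89 Y45.04
G1 X72.89 Y125.66
M5
G0 X48.55 Y116.27
M3 S327
G1 X47.33 Y120.04 F2919
G1 X44.12 Y122.37
G1 X40.16 Y122.37
G1 X36.95 Y120.04
G1 X35.73 Y116.27
G1 X36.95 Y112.50
G1 X40.16 Y110.17
G1 X44.12 Y110.17
G1 X47.33 Y112.50
G1 X48.55 Y116.27
M5
G0 X98.49 Y15.82
M3 S327
G1 X68.55 Y145.06 F2919
G1 X77.49 Y196.47
G1 X33.53 Y198.93
G1 X48.90 Y15.39
G1 X126.63 Y153.93
M5
G0 X0.00 Y0.00

viewBox `0 0 220.44 207.66` with mm width/height → 1 unit = 1 mm. Flip: y_m = 207.66 − y_svg.

**Shape 1** — `<polyline>` open polyline, stroke `#000000` → engrave (S327, F2919). Machine vertices: (97.57,129.57) → (12.35,33.25) → (48.57,35.08). Open path.

**Shape 2** — `<path>` rectangle, stroke `#000000` → engrave (S327, F2919). Machine vertices: (72.89,125.66) → (119.55,125.66) → (119.55,45.04) → (72.89,45.04) → (72.89,125.66). Closed: final G1 returns to the first vertex.

**Shape 3** — `<circle>` circle, stroke `#000000` → engrave (S327, F2919). Machine vertices: (48.55,116.27) → (47.33,120.04) → (44.12,122.37) → (40.16,122.37) → (36.95,120.04) → (35.73,116.27) → (36.95,112.50) → (40.16,110.17) → (44.12,110.17) → (47.33,112.50) → (48.55,116.27). Closed: final G1 returns to the first vertex.

**Shape 4** — `<polyline>` open polyline, stroke `#000000` → engrave (S327, F2919). Machine vertices: (98.49,15.82) → (68.55,145.06) → (77.49,196.47) → (33.53,198.93) → (48.90,15.39) → (126.63,153.93). Open path.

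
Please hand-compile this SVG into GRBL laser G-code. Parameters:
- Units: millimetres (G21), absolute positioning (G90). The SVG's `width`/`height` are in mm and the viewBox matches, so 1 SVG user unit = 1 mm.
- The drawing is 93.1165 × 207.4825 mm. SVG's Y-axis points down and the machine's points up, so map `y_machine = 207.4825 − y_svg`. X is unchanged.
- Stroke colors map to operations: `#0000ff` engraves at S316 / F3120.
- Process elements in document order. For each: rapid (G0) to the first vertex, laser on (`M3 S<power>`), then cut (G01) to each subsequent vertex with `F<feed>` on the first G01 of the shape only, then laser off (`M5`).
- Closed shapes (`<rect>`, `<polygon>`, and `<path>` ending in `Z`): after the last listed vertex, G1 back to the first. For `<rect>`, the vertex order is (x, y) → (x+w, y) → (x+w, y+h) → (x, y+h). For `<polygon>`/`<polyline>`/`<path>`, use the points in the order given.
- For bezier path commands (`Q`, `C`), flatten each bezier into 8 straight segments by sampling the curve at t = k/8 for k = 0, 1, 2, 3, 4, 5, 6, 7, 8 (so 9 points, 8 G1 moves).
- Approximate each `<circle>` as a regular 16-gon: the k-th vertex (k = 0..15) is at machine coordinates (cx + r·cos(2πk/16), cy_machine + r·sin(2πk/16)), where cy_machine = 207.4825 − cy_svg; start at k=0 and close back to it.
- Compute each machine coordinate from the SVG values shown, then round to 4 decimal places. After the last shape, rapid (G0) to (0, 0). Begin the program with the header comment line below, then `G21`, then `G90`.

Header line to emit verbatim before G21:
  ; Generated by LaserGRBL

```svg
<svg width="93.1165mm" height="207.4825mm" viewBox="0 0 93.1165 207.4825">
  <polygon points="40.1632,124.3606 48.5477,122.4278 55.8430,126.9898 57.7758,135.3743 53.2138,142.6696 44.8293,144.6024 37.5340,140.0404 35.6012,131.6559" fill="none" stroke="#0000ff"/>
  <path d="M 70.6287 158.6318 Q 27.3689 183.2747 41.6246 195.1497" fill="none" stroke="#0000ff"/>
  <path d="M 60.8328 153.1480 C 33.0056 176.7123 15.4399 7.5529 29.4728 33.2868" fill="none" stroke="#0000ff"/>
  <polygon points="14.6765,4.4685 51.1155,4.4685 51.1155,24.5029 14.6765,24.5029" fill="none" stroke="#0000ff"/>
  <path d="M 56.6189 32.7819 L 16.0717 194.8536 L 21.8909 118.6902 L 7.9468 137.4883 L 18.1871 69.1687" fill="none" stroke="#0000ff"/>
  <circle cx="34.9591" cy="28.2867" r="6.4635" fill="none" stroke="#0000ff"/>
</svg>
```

viewBox `0 0 93.1165 207.4825` with mm width/height → 1 unit = 1 mm. Flip: y_m = 207.4825 − y_svg.

**Shape 1** — `<polygon>` regular polygon, stroke `#0000ff` → engrave (S316, F3120). Machine vertices: (40.1632,83.1219) → (48.5477,85.0547) → (55.8430,80.4927) → (57.7758,72.1082) → (53.2138,64.8129) → (44.8293,62.8801) → (37.5340,67.4421) → (35.6012,75.8266) → (40.1632,83.1219). Closed: final G1 returns to the first vertex.

**Shape 2** — `<path>` quadratic bezier, stroke `#0000ff` → engrave (S316, F3120). Control points (SVG): P0=(70.6287,158.6318), P1=(27.3689,183.2747), P2=(41.6246,195.1497); sampled at t=k/8. Machine vertices: (70.6287,48.8507) → (60.7124,42.8895) → (52.5935,37.3272) → (46.2720,32.1640) → (41.7478,27.3998) → (39.0209,23.0345) → (38.0915,19.0683) → (38.9594,15.5010) → (41.6246,12.3328). Open path.

**Shape 3** — `<path>` cubic bezier, stroke `#0000ff` → engrave (S316, F3120). Control points (SVG): P0=(60.8328,153.1480), P1=(33.0056,176.7123), P2=(15.4399,7.5529), P3=(29.4728,33.2868); sampled at t=k/8. Machine vertices: (60.8328,54.3345) → (50.9203,53.7747) → (42.2198,66.7405) → (34.9815,88.6892) → (29.4553,115.0787) → (25.8912,141.3665) → (24.5395,163.0101) → (25.6500,175.4674) → (29.4728,174.1957). Open path.

**Shape 4** — `<polygon>` rectangle, stroke `#0000ff` → engrave (S316, F3120). Machine vertices: (14.6765,203.0140) → (51.1155,203.0140) → (51.1155,182.9796) → (14.6765,182.9796) → (14.6765,203.0140). Closed: final G1 returns to the first vertex.

**Shape 5** — `<path>` open polyline, stroke `#0000ff` → engrave (S316, F3120). Machine vertices: (56.6189,174.7006) → (16.0717,12.6289) → (21.8909,88.7923) → (7.9468,69.9942) → (18.1871,138.3138). Open path.

**Shape 6** — `<circle>` circle, stroke `#0000ff` → engrave (S316, F3120). Machine vertices: (41.4226,179.1958) → (40.9306,181.6693) → (39.5295,183.7662) → (37.4326,185.1673) → (34.9591,185.6593) → (32.4856,185.1673) → (30.3887,183.7662) → (28.9876,181.6693) → (28.4956,179.1958) → (28.9876,176.7223) → (30.3887,174.6254) → (32.4856,173.2243) → (34.9591,172.7323) → (37.4326,173.2243) → (39.5295,174.6254) → (40.9306,176.7223) → (41.4226,179.1958). Closed: final G1 returns to the first vertex.

; Generated by LaserGRBL
G21
G90
G0 X40.1632 Y83.1219
M3 S316
G01 X48.5477 Y85.0547 F3120
G01 X55.8430 Y80.4927
G01 X57.7758 Y72.1082
G01 X53.2138 Y64.8129
G01 X44.8293 Y62.8801
G01 X37.5340 Y67.4421
G01 X35.6012 Y75.8266
G01 X40.1632 Y83.1219
M5
G0 X70.6287 Y48.8507
M3 S316
G01 X60.7124 Y42.8895 F3120
G01 X52.5935 Y37.3272
G01 X46.2720 Y32.1640
G01 X41.7478 Y27.3998
G01 X39.0209 Y23.0345
G01 X38.0915 Y19.0683
G01 X38.9594 Y15.5010
G01 X41.6246 Y12.3328
M5
G0 X60.8328 Y54.3345
M3 S316
G01 X50.9203 Y53.7747 F3120
G01 X42.2198 Y66.7405
G01 X34.9815 Y88.6892
G01 X29.4553 Y115.0787
G01 X25.8912 Y141.3665
G01 X24.5395 Y163.0101
G01 X25.6500 Y175.4674
G01 X29.4728 Y174.1957
M5
G0 X14.6765 Y203.0140
M3 S316
G01 X51.1155 Y203.0140 F3120
G01 X51.1155 Y182.9796
G01 X14.6765 Y182.9796
G01 X14.6765 Y203.0140
M5
G0 X56.6189 Y174.7006
M3 S316
G01 X16.0717 Y12.6289 F3120
G01 X21.8909 Y88.7923
G01 X7.9468 Y69.9942
G01 X18.1871 Y138.3138
M5
G0 X41.4226 Y179.1958
M3 S316
G01 X40.9306 Y181.6693 F3120
G01 X39.5295 Y183.7662
G01 X37.4326 Y185.1673
G01 X34.9591 Y185.6593
G01 X32.4856 Y185.1673
G01 X30.3887 Y183.7662
G01 X28.9876 Y181.6693
G01 X28.4956 Y179.1958
G01 X28.9876 Y176.7223
G01 X30.3887 Y174.6254
G01 X32.4856 Y173.2243
G01 X34.9591 Y172.7323
G01 X37.4326 Y173.2243
G01 X39.5295 Y174.6254
G01 X40.9306 Y176.7223
G01 X41.4226 Y179.1958
M5
G0 X0.0000 Y0.0000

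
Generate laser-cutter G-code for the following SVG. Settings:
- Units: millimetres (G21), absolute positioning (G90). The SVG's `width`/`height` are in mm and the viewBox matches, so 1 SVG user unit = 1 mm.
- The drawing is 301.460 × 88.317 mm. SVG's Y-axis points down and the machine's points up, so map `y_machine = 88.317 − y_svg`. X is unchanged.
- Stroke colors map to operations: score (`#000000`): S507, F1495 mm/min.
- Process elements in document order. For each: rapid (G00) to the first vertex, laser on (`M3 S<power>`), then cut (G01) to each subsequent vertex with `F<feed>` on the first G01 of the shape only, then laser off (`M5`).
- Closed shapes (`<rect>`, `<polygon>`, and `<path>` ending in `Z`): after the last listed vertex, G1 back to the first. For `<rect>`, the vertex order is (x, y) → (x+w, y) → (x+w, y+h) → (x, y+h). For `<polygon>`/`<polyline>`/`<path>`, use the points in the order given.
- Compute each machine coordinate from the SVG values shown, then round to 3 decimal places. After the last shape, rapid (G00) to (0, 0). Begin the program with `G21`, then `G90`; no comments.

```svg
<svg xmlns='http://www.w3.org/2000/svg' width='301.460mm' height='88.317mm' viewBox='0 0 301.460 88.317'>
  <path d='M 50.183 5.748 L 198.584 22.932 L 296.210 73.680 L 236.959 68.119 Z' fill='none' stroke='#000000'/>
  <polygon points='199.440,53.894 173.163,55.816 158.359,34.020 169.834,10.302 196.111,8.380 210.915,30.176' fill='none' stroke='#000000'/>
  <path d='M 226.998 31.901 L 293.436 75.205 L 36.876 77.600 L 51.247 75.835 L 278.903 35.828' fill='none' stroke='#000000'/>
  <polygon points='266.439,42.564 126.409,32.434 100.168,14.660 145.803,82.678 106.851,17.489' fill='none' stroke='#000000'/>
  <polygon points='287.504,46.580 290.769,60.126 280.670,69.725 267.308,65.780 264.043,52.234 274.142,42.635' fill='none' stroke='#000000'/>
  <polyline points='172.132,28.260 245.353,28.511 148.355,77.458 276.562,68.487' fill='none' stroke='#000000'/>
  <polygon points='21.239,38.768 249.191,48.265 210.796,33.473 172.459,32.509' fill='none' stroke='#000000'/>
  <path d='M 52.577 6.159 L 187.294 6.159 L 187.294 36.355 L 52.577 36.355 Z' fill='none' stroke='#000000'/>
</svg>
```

1 u = 1 mm; y_m = 88.317 − y.

[1] `<path>` closed polygon, #000000→score S507 F1495: (50.183,82.569) → (198.584,65.385) → (296.210,14.637) → (236.959,20.198) → (50.183,82.569) (closed)

[2] `<polygon>` regular polygon, #000000→score S507 F1495: (199.440,34.423) → (173.163,32.501) → (158.359,54.297) → (169.834,78.015) → (196.111,79.937) → (210.915,58.141) → (199.440,34.423) (closed)

[3] `<path>` open polyline, #000000→score S507 F1495: (226.998,56.416) → (293.436,13.112) → (36.876,10.717) → (51.247,12.482) → (278.903,52.489)

[4] `<polygon>` closed polygon, #000000→score S507 F1495: (266.439,45.753) → (126.409,55.883) → (100.168,73.657) → (145.803,5.639) → (106.851,70.828) → (266.439,45.753) (closed)

[5] `<polygon>` regular polygon, #000000→score S507 F1495: (287.504,41.737) → (290.769,28.191) → (280.670,18.592) → (267.308,22.537) → (264.043,36.083) → (274.142,45.682) → (287.504,41.737) (closed)

[6] `<polyline>` open polyline, #000000→score S507 F1495: (172.132,60.057) → (245.353,59.806) → (148.355,10.859) → (276.562,19.830)

[7] `<polygon>` closed polygon, #000000→score S507 F1495: (21.239,49.549) → (249.191,40.052) → (210.796,54.844) → (172.459,55.808) → (21.239,49.549) (closed)

[8] `<path>` rectangle, #000000→score S507 F1495: (52.577,82.158) → (187.294,82.158) → (187.294,51.962) → (52.577,51.962) → (52.577,82.158) (closed)

G21
G90
G00 X50.183 Y82.569
M3 S507
G01 X198.584 Y65.385 F1495
G01 X296.210 Y14.637
G01 X236.959 Y20.198
G01 X50.183 Y82.569
M5
G00 X199.440 Y34.423
M3 S507
G01 X173.163 Y32.501 F1495
G01 X158.359 Y54.297
G01 X169.834 Y78.015
G01 X196.111 Y79.937
G01 X210.915 Y58.141
G01 X199.440 Y34.423
M5
G00 X226.998 Y56.416
M3 S507
G01 X293.436 Y13.112 F1495
G01 X36.876 Y10.717
G01 X51.247 Y12.482
G01 X278.903 Y52.489
M5
G00 X266.439 Y45.753
M3 S507
G01 X126.409 Y55.883 F1495
G01 X100.168 Y73.657
G01 X145.803 Y5.639
G01 X106.851 Y70.828
G01 X266.439 Y45.753
M5
G00 X287.504 Y41.737
M3 S507
G01 X290.769 Y28.191 F1495
G01 X280.670 Y18.592
G01 X267.308 Y22.537
G01 X264.043 Y36.083
G01 X274.142 Y45.682
G01 X287.504 Y41.737
M5
G00 X172.132 Y60.057
M3 S507
G01 X245.353 Y59.806 F1495
G01 X148.355 Y10.859
G01 X276.562 Y19.830
M5
G00 X21.239 Y49.549
M3 S507
G01 X249.191 Y40.052 F1495
G01 X210.796 Y54.844
G01 X172.459 Y55.808
G01 X21.239 Y49.549
M5
G00 X52.577 Y82.158
M3 S507
G01 X187.294 Y82.158 F1495
G01 X187.294 Y51.962
G01 X52.577 Y51.962
G01 X52.577 Y82.158
M5
G00 X0.000 Y0.000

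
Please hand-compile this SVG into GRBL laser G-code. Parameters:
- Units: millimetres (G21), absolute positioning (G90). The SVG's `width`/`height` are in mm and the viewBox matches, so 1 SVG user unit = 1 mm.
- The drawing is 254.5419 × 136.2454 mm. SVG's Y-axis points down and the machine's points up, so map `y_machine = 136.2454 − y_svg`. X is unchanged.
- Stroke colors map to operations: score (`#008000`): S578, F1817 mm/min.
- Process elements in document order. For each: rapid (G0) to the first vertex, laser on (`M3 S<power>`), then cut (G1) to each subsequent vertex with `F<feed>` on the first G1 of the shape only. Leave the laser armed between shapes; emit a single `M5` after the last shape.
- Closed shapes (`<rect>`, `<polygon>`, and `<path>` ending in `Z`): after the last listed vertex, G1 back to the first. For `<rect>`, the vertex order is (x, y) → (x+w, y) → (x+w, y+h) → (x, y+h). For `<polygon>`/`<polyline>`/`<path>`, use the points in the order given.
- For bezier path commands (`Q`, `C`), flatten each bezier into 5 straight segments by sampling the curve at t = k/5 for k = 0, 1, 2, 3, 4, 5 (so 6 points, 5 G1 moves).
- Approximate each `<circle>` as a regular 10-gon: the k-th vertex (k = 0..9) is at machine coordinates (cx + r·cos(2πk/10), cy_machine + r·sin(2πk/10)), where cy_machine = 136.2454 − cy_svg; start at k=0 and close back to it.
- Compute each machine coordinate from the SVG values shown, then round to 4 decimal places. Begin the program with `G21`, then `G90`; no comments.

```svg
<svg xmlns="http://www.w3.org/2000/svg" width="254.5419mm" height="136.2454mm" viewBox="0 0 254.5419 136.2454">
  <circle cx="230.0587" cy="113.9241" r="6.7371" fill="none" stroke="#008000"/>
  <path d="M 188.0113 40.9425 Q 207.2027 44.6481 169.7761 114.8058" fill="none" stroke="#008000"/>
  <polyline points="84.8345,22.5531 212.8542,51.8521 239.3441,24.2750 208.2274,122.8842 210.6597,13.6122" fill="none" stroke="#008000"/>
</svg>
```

G21
G90
G0 X236.7958 Y22.3213
M3 S578
G1 X235.5091 Y26.2813 F1817
G1 X232.1406 Y28.7287
G1 X227.9768 Y28.7287
G1 X224.6083 Y26.2813
G1 X223.3216 Y22.3213
G1 X224.6083 Y18.3613
G1 X227.9768 Y15.9139
G1 X232.1406 Y15.9139
G1 X235.5091 Y18.3613
G1 X236.7958 Y22.3213
G0 X188.0113 Y95.3029
M3 S578
G1 X193.4231 Y91.1626 F1817
G1 X194.3055 Y81.7061
G1 X190.6585 Y66.9334
G1 X182.4820 Y46.8446
G1 X169.7761 Y21.4396
G0 X84.8345 Y113.6923
M3 S578
G1 X212.8542 Y84.3933 F1817
G1 X239.3441 Y111.9704
G1 X208.2274 Y13.3612
G1 X210.6597 Y122.6332
M5

viewBox `0 0 254.5419 136.2454` with mm width/height → 1 unit = 1 mm. Flip: y_m = 136.2454 − y_svg.

**Shape 1** — `<circle>` circle, stroke `#008000` → score (S578, F1817). Machine vertices: (236.7958,22.3213) → (235.5091,26.2813) → (232.1406,28.7287) → (227.9768,28.7287) → (224.6083,26.2813) → (223.3216,22.3213) → (224.6083,18.3613) → (227.9768,15.9139) → (232.1406,15.9139) → (235.5091,18.3613) → (236.7958,22.3213). Closed: final G1 returns to the first vertex.

**Shape 2** — `<path>` quadratic bezier, stroke `#008000` → score (S578, F1817). Control points (SVG): P0=(188.0113,40.9425), P1=(207.2027,44.6481), P2=(169.7761,114.8058); sampled at t=k/5. Machine vertices: (188.0113,95.3029) → (193.4231,91.1626) → (194.3055,81.7061) → (190.6585,66.9334) → (182.4820,46.8446) → (169.7761,21.4396). Open path.

**Shape 3** — `<polyline>` open polyline, stroke `#008000` → score (S578, F1817). Machine vertices: (84.8345,113.6923) → (212.8542,84.3933) → (239.3441,111.9704) → (208.2274,13.3612) → (210.6597,122.6332). Open path.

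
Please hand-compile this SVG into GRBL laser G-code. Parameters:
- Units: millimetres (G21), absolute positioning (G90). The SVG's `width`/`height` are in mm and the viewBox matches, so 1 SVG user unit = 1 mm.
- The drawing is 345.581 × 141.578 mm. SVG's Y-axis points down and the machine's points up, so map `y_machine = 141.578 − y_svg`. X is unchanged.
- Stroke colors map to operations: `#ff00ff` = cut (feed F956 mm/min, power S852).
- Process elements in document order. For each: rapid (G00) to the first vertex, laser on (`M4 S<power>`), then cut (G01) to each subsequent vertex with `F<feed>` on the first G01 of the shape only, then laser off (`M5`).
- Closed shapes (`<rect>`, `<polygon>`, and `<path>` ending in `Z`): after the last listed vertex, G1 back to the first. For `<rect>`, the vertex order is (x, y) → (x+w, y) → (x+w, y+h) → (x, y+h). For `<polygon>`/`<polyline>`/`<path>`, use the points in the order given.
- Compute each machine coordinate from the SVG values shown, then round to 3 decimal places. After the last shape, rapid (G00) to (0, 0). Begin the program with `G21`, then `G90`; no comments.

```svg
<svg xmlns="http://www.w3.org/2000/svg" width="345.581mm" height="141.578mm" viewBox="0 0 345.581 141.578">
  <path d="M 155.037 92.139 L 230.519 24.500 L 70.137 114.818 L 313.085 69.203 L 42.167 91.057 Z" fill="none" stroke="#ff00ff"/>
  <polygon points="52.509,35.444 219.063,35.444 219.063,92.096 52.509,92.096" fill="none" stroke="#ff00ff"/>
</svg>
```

1 u = 1 mm; y_m = 141.578 − y.

[1] `<path>` closed polygon, #ff00ff→cut S852 F956: (155.037,49.439) → (230.519,117.078) → (70.137,26.760) → (313.085,72.375) → (42.167,50.521) → (155.037,49.439) (closed)

[2] `<polygon>` rectangle, #ff00ff→cut S852 F956: (52.509,106.134) → (219.063,106.134) → (219.063,49.482) → (52.509,49.482) → (52.509,106.134) (closed)

G21
G90
G00 X155.037 Y49.439
M4 S852
G01 X230.519 Y117.078 F956
G01 X70.137 Y26.760
G01 X313.085 Y72.375
G01 X42.167 Y50.521
G01 X155.037 Y49.439
M5
G00 X52.509 Y106.134
M4 S852
G01 X219.063 Y106.134 F956
G01 X219.063 Y49.482
G01 X52.509 Y49.482
G01 X52.509 Y106.134
M5
G00 X0.000 Y0.000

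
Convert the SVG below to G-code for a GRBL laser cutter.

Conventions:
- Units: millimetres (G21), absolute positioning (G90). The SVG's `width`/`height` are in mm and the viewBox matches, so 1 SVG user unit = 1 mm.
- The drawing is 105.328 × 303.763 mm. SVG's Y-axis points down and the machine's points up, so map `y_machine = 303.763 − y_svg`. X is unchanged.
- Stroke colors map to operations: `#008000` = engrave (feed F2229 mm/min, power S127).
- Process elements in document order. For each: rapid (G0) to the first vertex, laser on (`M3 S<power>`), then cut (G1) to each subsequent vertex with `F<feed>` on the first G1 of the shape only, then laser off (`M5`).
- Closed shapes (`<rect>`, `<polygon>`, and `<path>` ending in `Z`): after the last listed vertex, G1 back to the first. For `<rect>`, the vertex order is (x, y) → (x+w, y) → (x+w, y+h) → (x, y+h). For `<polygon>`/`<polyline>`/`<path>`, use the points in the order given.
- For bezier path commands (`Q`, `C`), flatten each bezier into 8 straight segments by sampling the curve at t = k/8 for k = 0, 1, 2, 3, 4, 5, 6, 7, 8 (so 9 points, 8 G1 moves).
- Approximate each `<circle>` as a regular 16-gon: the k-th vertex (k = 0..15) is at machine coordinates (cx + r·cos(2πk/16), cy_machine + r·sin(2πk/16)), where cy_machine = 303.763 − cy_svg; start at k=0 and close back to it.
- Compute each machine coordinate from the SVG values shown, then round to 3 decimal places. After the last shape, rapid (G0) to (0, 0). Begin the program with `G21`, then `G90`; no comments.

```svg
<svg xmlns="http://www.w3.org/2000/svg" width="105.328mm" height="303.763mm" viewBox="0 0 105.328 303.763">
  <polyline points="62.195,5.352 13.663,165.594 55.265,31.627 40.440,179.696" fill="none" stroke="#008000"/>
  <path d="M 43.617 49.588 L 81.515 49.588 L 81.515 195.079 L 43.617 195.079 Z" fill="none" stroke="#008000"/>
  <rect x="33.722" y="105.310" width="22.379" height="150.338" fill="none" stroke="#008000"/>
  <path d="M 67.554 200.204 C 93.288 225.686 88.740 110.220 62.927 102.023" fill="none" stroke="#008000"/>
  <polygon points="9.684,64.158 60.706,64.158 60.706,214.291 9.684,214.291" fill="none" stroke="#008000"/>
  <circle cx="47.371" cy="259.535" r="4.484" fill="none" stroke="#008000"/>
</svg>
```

1 u = 1 mm; y_m = 303.763 − y.

[1] `<polyline>` open polyline, #008000→engrave S127 F2229: (62.195,298.411) → (13.663,138.169) → (55.265,272.136) → (40.440,124.067)

[2] `<path>` rectangle, #008000→engrave S127 F2229: (43.617,254.175) → (81.515,254.175) → (81.515,108.684) → (43.617,108.684) → (43.617,254.175) (closed)

[3] `<rect>` rectangle, #008000→engrave S127 F2229: (33.722,198.453) → (56.101,198.453) → (56.101,48.115) → (33.722,48.115) → (33.722,198.453) (closed)

[4] `<path>` cubic bezier, #008000→engrave S127 F2229: (67.554,103.559) → (75.802,100.125) → (81.318,106.997) → (84.205,121.265) → (84.571,140.020) → (82.520,160.354) → (78.159,179.358) → (71.592,194.123) → (62.927,201.740)

[5] `<polygon>` rectangle, #008000→engrave S127 F2229: (9.684,239.605) → (60.706,239.605) → (60.706,89.472) → (9.684,89.472) → (9.684,239.605) (closed)

[6] `<circle>` circle, #008000→engrave S127 F2229: (51.855,44.228) → (51.514,45.944) → (50.542,47.399) → (49.087,48.371) → (47.371,48.712) → (45.655,48.371) → (44.200,47.399) → (43.228,45.944) → (42.887,44.228) → (43.228,42.512) → (44.200,41.057) → (45.655,40.085) → (47.371,39.744) → (49.087,40.085) → (50.542,41.057) → (51.514,42.512) → (51.855,44.228) (closed)

G21
G90
G0 X62.195 Y298.411
M3 S127
G1 X13.663 Y138.169 F2229
G1 X55.265 Y272.136
G1 X40.440 Y124.067
M5
G0 X43.617 Y254.175
M3 S127
G1 X81.515 Y254.175 F2229
G1 X81.515 Y108.684
G1 X43.617 Y108.684
G1 X43.617 Y254.175
M5
G0 X33.722 Y198.453
M3 S127
G1 X56.101 Y198.453 F2229
G1 X56.101 Y48.115
G1 X33.722 Y48.115
G1 X33.722 Y198.453
M5
G0 X67.554 Y103.559
M3 S127
G1 X75.802 Y100.125 F2229
G1 X81.318 Y106.997
G1 X84.205 Y121.265
G1 X84.571 Y140.020
G1 X82.520 Y160.354
G1 X78.159 Y179.358
G1 X71.592 Y194.123
G1 X62.927 Y201.740
M5
G0 X9.684 Y239.605
M3 S127
G1 X60.706 Y239.605 F2229
G1 X60.706 Y89.472
G1 X9.684 Y89.472
G1 X9.684 Y239.605
M5
G0 X51.855 Y44.228
M3 S127
G1 X51.514 Y45.944 F2229
G1 X50.542 Y47.399
G1 X49.087 Y48.371
G1 X47.371 Y48.712
G1 X45.655 Y48.371
G1 X44.200 Y47.399
G1 X43.228 Y45.944
G1 X42.887 Y44.228
G1 X43.228 Y42.512
G1 X44.200 Y41.057
G1 X45.655 Y40.085
G1 X47.371 Y39.744
G1 X49.087 Y40.085
G1 X50.542 Y41.057
G1 X51.514 Y42.512
G1 X51.855 Y44.228
M5
G0 X0.000 Y0.000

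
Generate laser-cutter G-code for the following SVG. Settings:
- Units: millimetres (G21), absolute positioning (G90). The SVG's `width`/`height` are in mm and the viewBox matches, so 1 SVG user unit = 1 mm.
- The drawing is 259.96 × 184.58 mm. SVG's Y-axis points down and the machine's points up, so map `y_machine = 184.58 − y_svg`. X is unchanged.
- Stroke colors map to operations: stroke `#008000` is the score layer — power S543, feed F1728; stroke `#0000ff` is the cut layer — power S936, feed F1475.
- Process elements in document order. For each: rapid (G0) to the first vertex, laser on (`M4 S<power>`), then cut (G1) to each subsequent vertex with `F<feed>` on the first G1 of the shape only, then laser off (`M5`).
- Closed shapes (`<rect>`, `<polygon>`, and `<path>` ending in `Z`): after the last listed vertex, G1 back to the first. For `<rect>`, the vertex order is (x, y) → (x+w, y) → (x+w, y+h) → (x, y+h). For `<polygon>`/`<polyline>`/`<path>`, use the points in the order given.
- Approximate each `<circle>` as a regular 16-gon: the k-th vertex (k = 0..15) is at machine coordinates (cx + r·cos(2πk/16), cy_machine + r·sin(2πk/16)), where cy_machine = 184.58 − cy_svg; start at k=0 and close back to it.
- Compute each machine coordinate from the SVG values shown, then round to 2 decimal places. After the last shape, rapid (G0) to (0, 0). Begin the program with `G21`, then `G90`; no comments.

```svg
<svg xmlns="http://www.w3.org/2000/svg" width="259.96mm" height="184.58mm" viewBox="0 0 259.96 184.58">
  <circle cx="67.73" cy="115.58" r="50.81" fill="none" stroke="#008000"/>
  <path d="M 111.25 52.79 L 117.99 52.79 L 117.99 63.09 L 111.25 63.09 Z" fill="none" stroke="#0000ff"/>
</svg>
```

Since the viewBox matches the mm dimensions, user units are millimetres directly. The only transform is the Y-flip y_m = 184.58 − y_svg.

Shape 1 is a circle drawn with `<circle>`. Its stroke #008000 means score at S543, F1728. After flipping Y the toolpath is (118.54,69.00) → (114.67,88.44) → (103.66,104.93) → (87.17,115.94) → (67.73,119.81) → (48.29,115.94) → (31.80,104.93) → (20.79,88.44) → (16.92,69.00) → (20.79,49.56) → (31.80,33.07) → (48.29,22.06) → (67.73,18.19) → (87.17,22.06) → (103.66,33.07) → (114.67,49.56) → (118.54,69.00), returning to the start.

Shape 2 is a rectangle drawn with `<path>`. Its stroke #0000ff means cut at S936, F1475. After flipping Y the toolpath is (111.25,131.79) → (117.99,131.79) → (117.99,121.49) → (111.25,121.49) → (111.25,131.79), returning to the start.

G21
G90
G0 X118.54 Y69.00
M4 S543
G1 X114.67 Y88.44 F1728
G1 X103.66 Y104.93
G1 X87.17 Y115.94
G1 X67.73 Y119.81
G1 X48.29 Y115.94
G1 X31.80 Y104.93
G1 X20.79 Y88.44
G1 X16.92 Y69.00
G1 X20.79 Y49.56
G1 X31.80 Y33.07
G1 X48.29 Y22.06
G1 X67.73 Y18.19
G1 X87.17 Y22.06
G1 X103.66 Y33.07
G1 X114.67 Y49.56
G1 X118.54 Y69.00
M5
G0 X111.25 Y131.79
M4 S936
G1 X117.99 Y131.79 F1475
G1 X117.99 Y121.49
G1 X111.25 Y121.49
G1 X111.25 Y131.79
M5
G0 X0.00 Y0.00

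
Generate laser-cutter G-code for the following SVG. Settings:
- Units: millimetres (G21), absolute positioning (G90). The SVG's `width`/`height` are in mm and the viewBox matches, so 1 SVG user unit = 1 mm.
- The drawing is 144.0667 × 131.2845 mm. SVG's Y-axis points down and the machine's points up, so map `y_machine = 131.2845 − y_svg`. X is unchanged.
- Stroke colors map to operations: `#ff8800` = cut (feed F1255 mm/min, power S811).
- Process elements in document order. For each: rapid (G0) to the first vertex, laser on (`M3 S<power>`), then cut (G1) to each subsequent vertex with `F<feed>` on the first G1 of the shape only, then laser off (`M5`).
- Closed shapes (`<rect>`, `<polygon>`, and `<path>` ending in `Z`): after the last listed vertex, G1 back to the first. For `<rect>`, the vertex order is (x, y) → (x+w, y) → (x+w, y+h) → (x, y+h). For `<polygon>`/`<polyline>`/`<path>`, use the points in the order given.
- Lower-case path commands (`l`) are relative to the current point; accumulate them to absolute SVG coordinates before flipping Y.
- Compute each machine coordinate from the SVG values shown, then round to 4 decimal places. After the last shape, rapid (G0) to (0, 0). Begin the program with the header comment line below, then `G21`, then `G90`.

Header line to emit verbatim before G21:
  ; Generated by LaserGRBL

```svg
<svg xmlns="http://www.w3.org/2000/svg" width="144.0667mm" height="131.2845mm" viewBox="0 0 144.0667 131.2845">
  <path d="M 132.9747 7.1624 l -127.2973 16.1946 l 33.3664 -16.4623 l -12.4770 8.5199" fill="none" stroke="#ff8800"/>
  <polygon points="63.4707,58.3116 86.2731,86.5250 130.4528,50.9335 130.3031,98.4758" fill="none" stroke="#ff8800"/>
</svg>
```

; Generated by LaserGRBL
G21
G90
G0 X132.9747 Y124.1221
M3 S811
G1 X5.6774 Y107.9275 F1255
G1 X39.0438 Y124.3898
G1 X26.5668 Y115.8699
M5
G0 X63.4707 Y72.9729
M3 S811
G1 X86.2731 Y44.7595 F1255
G1 X130.4528 Y80.3510
G1 X130.3031 Y32.8087
G1 X63.4707 Y72.9729
M5
G0 X0.0000 Y0.0000

Since the viewBox matches the mm dimensions, user units are millimetres directly. The only transform is the Y-flip y_m = 131.2845 − y_svg.

Shape 1 is a open polyline drawn with `<path>`. Its stroke #ff8800 means cut at S811, F1255. After flipping Y the toolpath is (132.9747,124.1221) → (5.6774,107.9275) → (39.0438,124.3898) → (26.5668,115.8699).

Shape 2 is a closed polygon drawn with `<polygon>`. Its stroke #ff8800 means cut at S811, F1255. After flipping Y the toolpath is (63.4707,72.9729) → (86.2731,44.7595) → (130.4528,80.3510) → (130.3031,32.8087) → (63.4707,72.9729), returning to the start.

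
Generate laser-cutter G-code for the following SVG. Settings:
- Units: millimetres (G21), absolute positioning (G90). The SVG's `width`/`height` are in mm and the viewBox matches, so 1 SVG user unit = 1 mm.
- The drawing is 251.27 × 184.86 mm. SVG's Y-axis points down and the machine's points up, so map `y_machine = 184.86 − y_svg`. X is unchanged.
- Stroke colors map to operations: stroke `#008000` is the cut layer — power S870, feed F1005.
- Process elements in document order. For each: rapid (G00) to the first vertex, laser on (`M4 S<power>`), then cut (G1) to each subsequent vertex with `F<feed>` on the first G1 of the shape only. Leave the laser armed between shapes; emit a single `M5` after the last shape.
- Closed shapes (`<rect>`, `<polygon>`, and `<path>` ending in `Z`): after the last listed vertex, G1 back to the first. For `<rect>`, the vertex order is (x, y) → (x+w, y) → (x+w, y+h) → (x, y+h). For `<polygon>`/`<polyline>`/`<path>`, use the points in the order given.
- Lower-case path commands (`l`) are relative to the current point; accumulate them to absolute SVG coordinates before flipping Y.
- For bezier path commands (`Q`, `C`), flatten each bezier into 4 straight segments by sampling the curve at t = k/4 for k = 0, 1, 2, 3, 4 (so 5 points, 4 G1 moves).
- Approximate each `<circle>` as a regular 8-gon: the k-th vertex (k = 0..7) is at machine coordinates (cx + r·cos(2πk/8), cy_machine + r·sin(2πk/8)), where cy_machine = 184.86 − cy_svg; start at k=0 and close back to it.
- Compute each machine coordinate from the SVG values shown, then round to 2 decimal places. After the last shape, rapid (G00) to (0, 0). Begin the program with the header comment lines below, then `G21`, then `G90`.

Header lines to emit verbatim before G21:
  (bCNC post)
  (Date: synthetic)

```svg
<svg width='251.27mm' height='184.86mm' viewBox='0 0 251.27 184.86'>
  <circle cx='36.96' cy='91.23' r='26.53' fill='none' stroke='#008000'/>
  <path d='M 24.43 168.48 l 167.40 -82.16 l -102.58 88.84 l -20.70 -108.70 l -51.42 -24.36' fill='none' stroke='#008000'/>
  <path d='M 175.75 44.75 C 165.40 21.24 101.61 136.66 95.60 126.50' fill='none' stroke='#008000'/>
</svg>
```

(bCNC post)
(Date: synthetic)
G21
G90
G00 X63.49 Y93.63
M4 S870
G1 X55.72 Y112.39 F1005
G1 X36.96 Y120.16
G1 X18.20 Y112.39
G1 X10.43 Y93.63
G1 X18.20 Y74.87
G1 X36.96 Y67.10
G1 X55.72 Y74.87
G1 X63.49 Y93.63
G00 X24.43 Y16.38
M4 S870
G1 X191.83 Y98.54 F1005
G1 X89.25 Y9.70
G1 X68.55 Y118.40
G1 X17.13 Y142.76
G00 X175.75 Y140.11
M4 S870
G1 X159.71 Y135.83 F1005
G1 X134.05 Y104.24
G1 X109.20 Y70.15
G1 X95.60 Y58.36
M5
G00 X0.00 Y0.00

1 u = 1 mm; y_m = 184.86 − y.

[1] `<circle>` circle, #008000→cut S870 F1005: (63.49,93.63) → (55.72,112.39) → (36.96,120.16) → (18.20,112.39) → (10.43,93.63) → (18.20,74.87) → (36.96,67.10) → (55.72,74.87) → (63.49,93.63) (closed)

[2] `<path>` open polyline, #008000→cut S870 F1005: (24.43,16.38) → (191.83,98.54) → (89.25,9.70) → (68.55,118.40) → (17.13,142.76)

[3] `<path>` cubic bezier, #008000→cut S870 F1005: (175.75,140.11) → (159.71,135.83) → (134.05,104.24) → (109.20,70.15) → (95.60,58.36)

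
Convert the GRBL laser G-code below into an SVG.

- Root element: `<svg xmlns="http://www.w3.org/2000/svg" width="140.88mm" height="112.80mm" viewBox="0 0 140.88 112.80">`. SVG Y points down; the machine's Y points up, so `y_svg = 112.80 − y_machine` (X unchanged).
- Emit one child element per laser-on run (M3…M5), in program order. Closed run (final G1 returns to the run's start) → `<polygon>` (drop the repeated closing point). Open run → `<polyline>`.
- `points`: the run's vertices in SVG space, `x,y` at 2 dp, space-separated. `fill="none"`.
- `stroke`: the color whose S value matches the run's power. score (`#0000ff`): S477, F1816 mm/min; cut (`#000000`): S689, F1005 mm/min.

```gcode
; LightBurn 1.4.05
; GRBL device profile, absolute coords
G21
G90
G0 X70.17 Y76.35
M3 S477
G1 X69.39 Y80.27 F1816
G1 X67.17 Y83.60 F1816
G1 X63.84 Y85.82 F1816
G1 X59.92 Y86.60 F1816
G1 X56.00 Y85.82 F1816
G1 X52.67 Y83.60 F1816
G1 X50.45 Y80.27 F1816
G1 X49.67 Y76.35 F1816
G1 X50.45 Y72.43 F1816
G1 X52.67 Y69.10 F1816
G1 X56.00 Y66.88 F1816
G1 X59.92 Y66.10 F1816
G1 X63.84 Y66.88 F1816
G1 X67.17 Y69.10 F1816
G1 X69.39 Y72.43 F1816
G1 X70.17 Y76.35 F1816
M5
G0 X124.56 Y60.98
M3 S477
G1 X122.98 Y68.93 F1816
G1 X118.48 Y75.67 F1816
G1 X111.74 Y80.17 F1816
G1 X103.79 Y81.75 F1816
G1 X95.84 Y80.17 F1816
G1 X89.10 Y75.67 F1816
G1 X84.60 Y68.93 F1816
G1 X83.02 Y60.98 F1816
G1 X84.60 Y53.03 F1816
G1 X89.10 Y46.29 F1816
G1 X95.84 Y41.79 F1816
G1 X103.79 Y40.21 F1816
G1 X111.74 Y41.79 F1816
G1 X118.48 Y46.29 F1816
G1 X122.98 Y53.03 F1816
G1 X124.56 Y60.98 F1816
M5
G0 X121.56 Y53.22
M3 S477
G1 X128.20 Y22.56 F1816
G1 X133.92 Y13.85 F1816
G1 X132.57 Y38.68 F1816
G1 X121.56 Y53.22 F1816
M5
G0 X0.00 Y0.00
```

<svg xmlns="http://www.w3.org/2000/svg" width="140.88mm" height="112.80mm" viewBox="0 0 140.88 112.80">
  <polygon points="70.17,36.45 69.39,32.53 67.17,29.20 63.84,26.98 59.92,26.20 56.00,26.98 52.67,29.20 50.45,32.53 49.67,36.45 50.45,40.37 52.67,43.70 56.00,45.92 59.92,46.70 63.84,45.92 67.17,43.70 69.39,40.37" fill="none" stroke="#0000ff"/>
  <polygon points="124.56,51.82 122.98,43.87 118.48,37.13 111.74,32.63 103.79,31.05 95.84,32.63 89.10,37.13 84.60,43.87 83.02,51.82 84.60,59.77 89.10,66.51 95.84,71.01 103.79,72.59 111.74,71.01 118.48,66.51 122.98,59.77" fill="none" stroke="#0000ff"/>
  <polygon points="121.56,59.58 128.20,90.24 133.92,98.95 132.57,74.12" fill="none" stroke="#0000ff"/>
</svg>

y_svg = 112.80 − y_m. Every run uses S477, so all elements get stroke `#0000ff` (score).

[1] closed run; points: 70.17,36.45 69.39,32.53 67.17,29.20 63.84,26.98 59.92,26.20 56.00,26.98 52.67,29.20 50.45,32.53 49.67,36.45 50.45,40.37 52.67,43.70 56.00,45.92 59.92,46.70 63.84,45.92 67.17,43.70 69.39,40.37

[2] closed run; points: 124.56,51.82 122.98,43.87 118.48,37.13 111.74,32.63 103.79,31.05 95.84,32.63 89.10,37.13 84.60,43.87 83.02,51.82 84.60,59.77 89.10,66.51 95.84,71.01 103.79,72.59 111.74,71.01 118.48,66.51 122.98,59.77

[3] closed run; points: 121.56,59.58 128.20,90.24 133.92,98.95 132.57,74.12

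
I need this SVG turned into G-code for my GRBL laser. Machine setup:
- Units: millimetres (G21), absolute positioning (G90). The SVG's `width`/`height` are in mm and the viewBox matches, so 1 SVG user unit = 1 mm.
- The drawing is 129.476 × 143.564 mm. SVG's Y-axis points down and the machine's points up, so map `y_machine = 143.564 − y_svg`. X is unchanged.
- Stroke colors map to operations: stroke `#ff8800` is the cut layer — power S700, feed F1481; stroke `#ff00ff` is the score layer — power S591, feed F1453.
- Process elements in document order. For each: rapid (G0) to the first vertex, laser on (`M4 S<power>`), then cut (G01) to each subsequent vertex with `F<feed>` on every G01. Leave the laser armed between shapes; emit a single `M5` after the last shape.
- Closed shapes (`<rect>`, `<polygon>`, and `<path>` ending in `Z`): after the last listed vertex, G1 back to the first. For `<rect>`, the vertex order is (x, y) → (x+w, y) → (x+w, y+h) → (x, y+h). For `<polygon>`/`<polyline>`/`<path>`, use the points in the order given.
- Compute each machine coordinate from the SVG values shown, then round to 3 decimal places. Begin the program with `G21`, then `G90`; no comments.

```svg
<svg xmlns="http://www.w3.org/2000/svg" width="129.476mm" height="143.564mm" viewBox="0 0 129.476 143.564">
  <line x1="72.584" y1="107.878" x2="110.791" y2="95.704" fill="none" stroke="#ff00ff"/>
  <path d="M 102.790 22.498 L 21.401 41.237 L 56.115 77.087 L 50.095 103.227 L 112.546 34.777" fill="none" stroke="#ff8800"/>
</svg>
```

viewBox `0 0 129.476 143.564` with mm width/height → 1 unit = 1 mm. Flip: y_m = 143.564 − y_svg.

**Shape 1** — `<line>` line segment, stroke `#ff00ff` → score (S591, F1453). Machine vertices: (72.584,35.686) → (110.791,47.860). Open path.

**Shape 2** — `<path>` open polyline, stroke `#ff8800` → cut (S700, F1481). Machine vertices: (102.790,121.066) → (21.401,102.327) → (56.115,66.477) → (50.095,40.337) → (112.546,108.787). Open path.

G21
G90
G0 X72.584 Y35.686
M4 S591
G01 X110.791 Y47.860 F1453
G0 X102.790 Y121.066
M4 S700
G01 X21.401 Y102.327 F1481
G01 X56.115 Y66.477 F1481
G01 X50.095 Y40.337 F1481
G01 X112.546 Y108.787 F1481
M5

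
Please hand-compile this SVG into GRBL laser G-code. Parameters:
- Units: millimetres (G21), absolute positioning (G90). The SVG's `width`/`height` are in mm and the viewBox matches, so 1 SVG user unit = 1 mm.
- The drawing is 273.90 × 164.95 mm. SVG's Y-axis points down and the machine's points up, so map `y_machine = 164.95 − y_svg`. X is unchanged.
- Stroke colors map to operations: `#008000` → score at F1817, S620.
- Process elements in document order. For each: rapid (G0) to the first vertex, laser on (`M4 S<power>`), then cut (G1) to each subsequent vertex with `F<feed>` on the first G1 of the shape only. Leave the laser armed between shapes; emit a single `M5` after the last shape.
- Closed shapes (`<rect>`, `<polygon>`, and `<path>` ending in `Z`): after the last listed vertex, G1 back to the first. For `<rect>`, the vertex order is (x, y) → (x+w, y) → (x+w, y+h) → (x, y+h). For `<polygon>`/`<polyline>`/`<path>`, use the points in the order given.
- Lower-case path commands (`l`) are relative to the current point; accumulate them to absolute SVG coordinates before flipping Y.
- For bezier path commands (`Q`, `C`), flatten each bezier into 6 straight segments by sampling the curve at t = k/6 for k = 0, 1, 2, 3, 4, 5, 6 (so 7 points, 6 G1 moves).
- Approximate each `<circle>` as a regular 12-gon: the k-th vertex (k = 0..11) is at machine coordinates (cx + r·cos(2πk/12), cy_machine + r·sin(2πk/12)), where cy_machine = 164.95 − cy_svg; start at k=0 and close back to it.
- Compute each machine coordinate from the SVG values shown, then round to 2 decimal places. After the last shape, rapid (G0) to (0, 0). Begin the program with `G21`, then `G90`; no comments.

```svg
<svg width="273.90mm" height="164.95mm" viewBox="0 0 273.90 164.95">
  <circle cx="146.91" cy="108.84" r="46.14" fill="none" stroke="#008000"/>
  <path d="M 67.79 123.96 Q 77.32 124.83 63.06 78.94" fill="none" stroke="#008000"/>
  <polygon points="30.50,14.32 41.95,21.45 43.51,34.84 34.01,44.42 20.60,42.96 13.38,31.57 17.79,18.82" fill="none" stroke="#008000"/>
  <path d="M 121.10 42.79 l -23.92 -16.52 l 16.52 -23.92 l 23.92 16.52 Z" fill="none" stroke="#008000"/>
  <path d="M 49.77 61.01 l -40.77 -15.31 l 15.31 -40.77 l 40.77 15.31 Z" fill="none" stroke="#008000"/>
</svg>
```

Since the viewBox matches the mm dimensions, user units are millimetres directly. The only transform is the Y-flip y_m = 164.95 − y_svg.

Shape 1 is a circle drawn with `<circle>`. Its stroke #008000 means score at S620, F1817. After flipping Y the toolpath is (193.05,56.11) → (186.87,79.18) → (169.98,96.07) → (146.91,102.25) → (123.84,96.07) → (106.95,79.18) → (100.77,56.11) → (106.95,33.04) → (123.84,16.15) → (146.91,9.97) → (169.98,16.15) → (186.87,33.04) → (193.05,56.11), returning to the start.

Shape 2 is a quadratic bezier drawn with `<path>`. Its stroke #008000 means score at S620, F1817. After flipping Y the toolpath is (67.79,40.99) → (70.31,42.00) → (71.50,45.61) → (71.37,51.81) → (69.92,60.61) → (67.15,72.01) → (63.06,86.01).

Shape 3 is a regular polygon drawn with `<polygon>`. Its stroke #008000 means score at S620, F1817. After flipping Y the toolpath is (30.50,150.63) → (41.95,143.50) → (43.51,130.11) → (34.01,120.53) → (20.60,121.99) → (13.38,133.38) → (17.79,146.13) → (30.50,150.63), returning to the start.

Shape 4 is a regular polygon drawn with `<path>`. Its stroke #008000 means score at S620, F1817. After flipping Y the toolpath is (121.10,122.16) → (97.18,138.68) → (113.70,162.60) → (137.62,146.08) → (121.10,122.16), returning to the start.

Shape 5 is a regular polygon drawn with `<path>`. Its stroke #008000 means score at S620, F1817. After flipping Y the toolpath is (49.77,103.94) → (9.00,119.25) → (24.31,160.02) → (65.08,144.71) → (49.77,103.94), returning to the start.

G21
G90
G0 X193.05 Y56.11
M4 S620
G1 X186.87 Y79.18 F1817
G1 X169.98 Y96.07
G1 X146.91 Y102.25
G1 X123.84 Y96.07
G1 X106.95 Y79.18
G1 X100.77 Y56.11
G1 X106.95 Y33.04
G1 X123.84 Y16.15
G1 X146.91 Y9.97
G1 X169.98 Y16.15
G1 X186.87 Y33.04
G1 X193.05 Y56.11
G0 X67.79 Y40.99
M4 S620
G1 X70.31 Y42.00 F1817
G1 X71.50 Y45.61
G1 X71.37 Y51.81
G1 X69.92 Y60.61
G1 X67.15 Y72.01
G1 X63.06 Y86.01
G0 X30.50 Y150.63
M4 S620
G1 X41.95 Y143.50 F1817
G1 X43.51 Y130.11
G1 X34.01 Y120.53
G1 X20.60 Y121.99
G1 X13.38 Y133.38
G1 X17.79 Y146.13
G1 X30.50 Y150.63
G0 X121.10 Y122.16
M4 S620
G1 X97.18 Y138.68 F1817
G1 X113.70 Y162.60
G1 X137.62 Y146.08
G1 X121.10 Y122.16
G0 X49.77 Y103.94
M4 S620
G1 X9.00 Y119.25 F1817
G1 X24.31 Y160.02
G1 X65.08 Y144.71
G1 X49.77 Y103.94
M5
G0 X0.00 Y0.00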